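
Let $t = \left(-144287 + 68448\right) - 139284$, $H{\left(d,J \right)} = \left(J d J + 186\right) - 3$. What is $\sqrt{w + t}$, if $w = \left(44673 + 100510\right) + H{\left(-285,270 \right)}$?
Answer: $i \sqrt{20846257} \approx 4565.8 i$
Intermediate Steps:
$H{\left(d,J \right)} = 183 + d J^{2}$ ($H{\left(d,J \right)} = \left(d J^{2} + 186\right) + \left(-42 + 39\right) = \left(186 + d J^{2}\right) - 3 = 183 + d J^{2}$)
$t = -215123$ ($t = -75839 - 139284 = -215123$)
$w = -20631134$ ($w = \left(44673 + 100510\right) + \left(183 - 285 \cdot 270^{2}\right) = 145183 + \left(183 - 20776500\right) = 145183 - 20776317 = -20631134$)
$\sqrt{w + t} = \sqrt{-20631134 - 215123} = \sqrt{-20846257} = i \sqrt{20846257}$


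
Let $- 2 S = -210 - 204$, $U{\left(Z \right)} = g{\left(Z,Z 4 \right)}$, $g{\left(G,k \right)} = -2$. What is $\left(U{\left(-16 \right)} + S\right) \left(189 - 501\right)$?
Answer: $-63960$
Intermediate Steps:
$U{\left(Z \right)} = -2$
$S = 207$ ($S = - \frac{-210 - 204}{2} = \left(- \frac{1}{2}\right) \left(-414\right) = 207$)
$\left(U{\left(-16 \right)} + S\right) \left(189 - 501\right) = \left(-2 + 207\right) \left(189 - 501\right) = 205 \left(-312\right) = -63960$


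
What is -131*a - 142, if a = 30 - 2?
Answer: -3810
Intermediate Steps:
a = 28
-131*a - 142 = -131*28 - 142 = -3668 - 142 = -3810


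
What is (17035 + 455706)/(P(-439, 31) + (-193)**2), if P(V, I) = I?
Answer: 472741/37280 ≈ 12.681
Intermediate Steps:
(17035 + 455706)/(P(-439, 31) + (-193)**2) = (17035 + 455706)/(31 + (-193)**2) = 472741/(31 + 37249) = 472741/37280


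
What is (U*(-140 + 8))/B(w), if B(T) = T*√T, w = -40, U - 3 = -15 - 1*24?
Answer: 297*I*√10/50 ≈ 18.784*I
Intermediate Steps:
U = -36 (U = 3 + (-15 - 1*24) = 3 + (-15 - 24) = 3 - 39 = -36)
B(T) = T^(3/2)
(U*(-140 + 8))/B(w) = (-36*(-140 + 8))/((-40)^(3/2)) = (-36*(-132))/((-80*I*√10)) = 4752*(I*√10/800) = 297*I*√10/50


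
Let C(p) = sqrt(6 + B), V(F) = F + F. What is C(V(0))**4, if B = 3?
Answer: 81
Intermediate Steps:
V(F) = 2*F
C(p) = 3 (C(p) = sqrt(6 + 3) = sqrt(9) = 3)
C(V(0))**4 = 3**4 = 81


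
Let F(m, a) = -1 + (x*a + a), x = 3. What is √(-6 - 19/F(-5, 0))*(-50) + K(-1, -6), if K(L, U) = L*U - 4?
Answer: 2 - 50*√13 ≈ -178.28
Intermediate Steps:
F(m, a) = -1 + 4*a (F(m, a) = -1 + (3*a + a) = -1 + 4*a)
K(L, U) = -4 + L*U
√(-6 - 19/F(-5, 0))*(-50) + K(-1, -6) = √(-6 - 19/(-1 + 4*0))*(-50) + (-4 - 1*(-6)) = √(-6 - 19/(-1 + 0))*(-50) + (-4 + 6) = √(-6 - 19/(-1))*(-50) + 2 = √(-6 - 19*(-1))*(-50) + 2 = √(-6 + 19)*(-50) + 2 = √13*(-50) + 2 = -50*√13 + 2 = 2 - 50*√13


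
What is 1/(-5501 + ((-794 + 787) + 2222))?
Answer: -1/3286 ≈ -0.00030432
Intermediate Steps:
1/(-5501 + ((-794 + 787) + 2222)) = 1/(-5501 + (-7 + 2222)) = 1/(-5501 + 2215) = 1/(-3286) = -1/3286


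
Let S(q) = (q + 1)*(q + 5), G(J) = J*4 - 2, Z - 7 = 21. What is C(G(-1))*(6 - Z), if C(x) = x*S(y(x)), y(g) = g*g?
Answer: 200244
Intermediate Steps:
Z = 28 (Z = 7 + 21 = 28)
G(J) = -2 + 4*J (G(J) = 4*J - 2 = -2 + 4*J)
y(g) = g²
S(q) = (1 + q)*(5 + q)
C(x) = x*(5 + x⁴ + 6*x²) (C(x) = x*(5 + (x²)² + 6*x²) = x*(5 + x⁴ + 6*x²))
C(G(-1))*(6 - Z) = ((-2 + 4*(-1))*(5 + (-2 + 4*(-1))⁴ + 6*(-2 + 4*(-1))²))*(6 - 1*28) = ((-2 - 4)*(5 + (-2 - 4)⁴ + 6*(-2 - 4)²))*(6 - 28) = -6*(5 + (-6)⁴ + 6*(-6)²)*(-22) = -6*(5 + 1296 + 6*36)*(-22) = -6*(5 + 1296 + 216)*(-22) = -6*1517*(-22) = -9102*(-22) = 200244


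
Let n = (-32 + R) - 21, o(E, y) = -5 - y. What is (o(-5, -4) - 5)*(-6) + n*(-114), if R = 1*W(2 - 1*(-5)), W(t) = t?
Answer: 5280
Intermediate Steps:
R = 7 (R = 1*(2 - 1*(-5)) = 1*(2 + 5) = 1*7 = 7)
n = -46 (n = (-32 + 7) - 21 = -25 - 21 = -46)
(o(-5, -4) - 5)*(-6) + n*(-114) = ((-5 - 1*(-4)) - 5)*(-6) - 46*(-114) = ((-5 + 4) - 5)*(-6) + 5244 = (-1 - 5)*(-6) + 5244 = -6*(-6) + 5244 = 36 + 5244 = 5280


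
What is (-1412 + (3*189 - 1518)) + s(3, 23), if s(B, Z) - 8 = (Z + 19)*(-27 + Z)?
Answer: -2523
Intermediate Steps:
s(B, Z) = 8 + (-27 + Z)*(19 + Z) (s(B, Z) = 8 + (Z + 19)*(-27 + Z) = 8 + (19 + Z)*(-27 + Z) = 8 + (-27 + Z)*(19 + Z))
(-1412 + (3*189 - 1518)) + s(3, 23) = (-1412 + (3*189 - 1518)) + (-505 + 23**2 - 8*23) = (-1412 + (567 - 1518)) + (-505 + 529 - 184) = (-1412 - 951) - 160 = -2363 - 160 = -2523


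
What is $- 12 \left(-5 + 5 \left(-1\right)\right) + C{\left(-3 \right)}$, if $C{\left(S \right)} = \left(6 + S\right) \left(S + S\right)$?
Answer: $102$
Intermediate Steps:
$C{\left(S \right)} = 2 S \left(6 + S\right)$ ($C{\left(S \right)} = \left(6 + S\right) 2 S = 2 S \left(6 + S\right)$)
$- 12 \left(-5 + 5 \left(-1\right)\right) + C{\left(-3 \right)} = - 12 \left(-5 + 5 \left(-1\right)\right) + 2 \left(-3\right) \left(6 - 3\right) = - 12 \left(-5 - 5\right) + 2 \left(-3\right) 3 = \left(-12\right) \left(-10\right) - 18 = 120 - 18 = 102$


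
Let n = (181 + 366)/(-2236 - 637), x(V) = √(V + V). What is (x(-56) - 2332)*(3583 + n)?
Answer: -24004236784/2873 + 41173648*I*√7/2873 ≈ -8.3551e+6 + 37917.0*I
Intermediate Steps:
x(V) = √2*√V (x(V) = √(2*V) = √2*√V)
n = -547/2873 (n = 547/(-2873) = 547*(-1/2873) = -547/2873 ≈ -0.19039)
(x(-56) - 2332)*(3583 + n) = (√2*√(-56) - 2332)*(3583 - 547/2873) = (√2*(2*I*√14) - 2332)*(10293412/2873) = (4*I*√7 - 2332)*(10293412/2873) = (-2332 + 4*I*√7)*(10293412/2873) = -24004236784/2873 + 41173648*I*√7/2873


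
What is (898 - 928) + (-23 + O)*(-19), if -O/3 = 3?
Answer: 578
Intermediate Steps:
O = -9 (O = -3*3 = -9)
(898 - 928) + (-23 + O)*(-19) = (898 - 928) + (-23 - 9)*(-19) = -30 - 32*(-19) = -30 + 608 = 578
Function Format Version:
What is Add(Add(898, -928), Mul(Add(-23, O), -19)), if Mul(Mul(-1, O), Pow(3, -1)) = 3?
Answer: 578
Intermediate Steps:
O = -9 (O = Mul(-3, 3) = -9)
Add(Add(898, -928), Mul(Add(-23, O), -19)) = Add(Add(898, -928), Mul(Add(-23, -9), -19)) = Add(-30, Mul(-32, -19)) = Add(-30, 608) = 578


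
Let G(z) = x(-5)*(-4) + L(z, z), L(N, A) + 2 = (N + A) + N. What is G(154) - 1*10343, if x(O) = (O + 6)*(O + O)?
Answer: -9843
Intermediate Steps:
x(O) = 2*O*(6 + O) (x(O) = (6 + O)*(2*O) = 2*O*(6 + O))
L(N, A) = -2 + A + 2*N (L(N, A) = -2 + ((N + A) + N) = -2 + ((A + N) + N) = -2 + (A + 2*N) = -2 + A + 2*N)
G(z) = 38 + 3*z (G(z) = (2*(-5)*(6 - 5))*(-4) + (-2 + z + 2*z) = (2*(-5)*1)*(-4) + (-2 + 3*z) = -10*(-4) + (-2 + 3*z) = 40 + (-2 + 3*z) = 38 + 3*z)
G(154) - 1*10343 = (38 + 3*154) - 1*10343 = (38 + 462) - 10343 = 500 - 10343 = -9843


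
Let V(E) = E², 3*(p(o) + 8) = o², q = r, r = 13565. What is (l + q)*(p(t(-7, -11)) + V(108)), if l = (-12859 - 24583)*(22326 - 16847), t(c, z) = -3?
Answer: -2391624112827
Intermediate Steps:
q = 13565
p(o) = -8 + o²/3
l = -205144718 (l = -37442*5479 = -205144718)
(l + q)*(p(t(-7, -11)) + V(108)) = (-205144718 + 13565)*((-8 + (⅓)*(-3)²) + 108²) = -205131153*((-8 + (⅓)*9) + 11664) = -205131153*((-8 + 3) + 11664) = -205131153*(-5 + 11664) = -205131153*11659 = -2391624112827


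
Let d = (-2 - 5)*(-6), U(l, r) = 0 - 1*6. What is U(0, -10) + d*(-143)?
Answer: -6012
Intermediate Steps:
U(l, r) = -6 (U(l, r) = 0 - 6 = -6)
d = 42 (d = -7*(-6) = 42)
U(0, -10) + d*(-143) = -6 + 42*(-143) = -6 - 6006 = -6012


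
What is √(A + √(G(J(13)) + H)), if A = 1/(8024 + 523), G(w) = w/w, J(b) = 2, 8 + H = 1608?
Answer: √(8547 + 73051209*√1601)/8547 ≈ 6.3256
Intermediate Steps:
H = 1600 (H = -8 + 1608 = 1600)
G(w) = 1
A = 1/8547 ≈ 0.00011700
√(A + √(G(J(13)) + H)) = √(1/8547 + √(1 + 1600)) = √(1/8547 + √1601)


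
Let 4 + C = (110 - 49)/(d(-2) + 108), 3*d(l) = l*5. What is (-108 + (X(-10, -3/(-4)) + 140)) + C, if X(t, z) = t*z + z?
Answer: 13711/628 ≈ 21.833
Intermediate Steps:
d(l) = 5*l/3 (d(l) = (l*5)/3 = (5*l)/3 = 5*l/3)
X(t, z) = z + t*z
C = -1073/314 (C = -4 + (110 - 49)/((5/3)*(-2) + 108) = -4 + 61/(-10/3 + 108) = -4 + 61/(314/3) = -4 + 61*(3/314) = -4 + 183/314 = -1073/314 ≈ -3.4172)
(-108 + (X(-10, -3/(-4)) + 140)) + C = (-108 + ((-3/(-4))*(1 - 10) + 140)) - 1073/314 = (-108 + (-3*(-1/4)*(-9) + 140)) - 1073/314 = (-108 + ((3/4)*(-9) + 140)) - 1073/314 = (-108 + (-27/4 + 140)) - 1073/314 = (-108 + 533/4) - 1073/314 = 101/4 - 1073/314 = 13711/628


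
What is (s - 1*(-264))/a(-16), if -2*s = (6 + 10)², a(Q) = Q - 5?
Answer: -136/21 ≈ -6.4762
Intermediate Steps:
a(Q) = -5 + Q
s = -128 (s = -(6 + 10)²/2 = -½*16² = -½*256 = -128)
(s - 1*(-264))/a(-16) = (-128 - 1*(-264))/(-5 - 16) = (-128 + 264)/(-21) = 136*(-1/21) = -136/21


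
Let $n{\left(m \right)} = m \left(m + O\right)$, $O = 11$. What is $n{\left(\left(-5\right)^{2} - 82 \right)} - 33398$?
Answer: $-30776$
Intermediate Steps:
$n{\left(m \right)} = m \left(11 + m\right)$ ($n{\left(m \right)} = m \left(m + 11\right) = m \left(11 + m\right)$)
$n{\left(\left(-5\right)^{2} - 82 \right)} - 33398 = \left(\left(-5\right)^{2} - 82\right) \left(11 - \left(82 - \left(-5\right)^{2}\right)\right) - 33398 = \left(25 - 82\right) \left(11 + \left(25 - 82\right)\right) - 33398 = - 57 \left(11 - 57\right) - 33398 = \left(-57\right) \left(-46\right) - 33398 = 2622 - 33398 = -30776$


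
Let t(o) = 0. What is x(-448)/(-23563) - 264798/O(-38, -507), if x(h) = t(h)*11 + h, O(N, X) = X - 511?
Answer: 3119945669/11993567 ≈ 260.13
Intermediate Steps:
O(N, X) = -511 + X
x(h) = h (x(h) = 0*11 + h = 0 + h = h)
x(-448)/(-23563) - 264798/O(-38, -507) = -448/(-23563) - 264798/(-511 - 507) = -448*(-1/23563) - 264798/(-1018) = 448/23563 - 264798*(-1/1018) = 448/23563 + 132399/509 = 3119945669/11993567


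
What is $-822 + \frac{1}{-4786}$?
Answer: $- \frac{3934093}{4786} \approx -822.0$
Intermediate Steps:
$-822 + \frac{1}{-4786} = -822 - \frac{1}{4786} = - \frac{3934093}{4786}$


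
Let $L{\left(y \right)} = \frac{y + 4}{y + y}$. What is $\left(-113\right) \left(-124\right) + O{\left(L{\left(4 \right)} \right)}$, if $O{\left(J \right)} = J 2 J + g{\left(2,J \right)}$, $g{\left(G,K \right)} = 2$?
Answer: $14016$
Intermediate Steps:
$L{\left(y \right)} = \frac{4 + y}{2 y}$
$O{\left(J \right)} = 2 + 2 J^{2}$ ($O{\left(J \right)} = J 2 J + 2 = 2 J J + 2 = 2 J^{2} + 2 = 2 + 2 J^{2}$)
$\left(-113\right) \left(-124\right) + O{\left(L{\left(4 \right)} \right)} = \left(-113\right) \left(-124\right) + \left(2 + 2 \left(\frac{4 + 4}{2 \cdot 4}\right)^{2}\right) = 14012 + \left(2 + 2 \left(\frac{1}{2} \cdot \frac{1}{4} \cdot 8\right)^{2}\right) = 14012 + \left(2 + 2 \cdot 1^{2}\right) = 14012 + \left(2 + 2 \cdot 1\right) = 14012 + \left(2 + 2\right) = 14012 + 4 = 14016$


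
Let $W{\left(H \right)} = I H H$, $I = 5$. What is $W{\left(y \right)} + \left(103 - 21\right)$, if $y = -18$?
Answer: $1702$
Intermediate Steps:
$W{\left(H \right)} = 5 H^{2}$ ($W{\left(H \right)} = 5 H H = 5 H^{2}$)
$W{\left(y \right)} + \left(103 - 21\right) = 5 \left(-18\right)^{2} + \left(103 - 21\right) = 5 \cdot 324 + \left(103 - 21\right) = 1620 + 82 = 1702$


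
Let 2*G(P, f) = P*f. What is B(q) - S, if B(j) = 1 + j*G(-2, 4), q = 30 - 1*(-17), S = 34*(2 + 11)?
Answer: -629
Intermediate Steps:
G(P, f) = P*f/2 (G(P, f) = (P*f)/2 = P*f/2)
S = 442 (S = 34*13 = 442)
q = 47 (q = 30 + 17 = 47)
B(j) = 1 - 4*j (B(j) = 1 + j*((½)*(-2)*4) = 1 + j*(-4) = 1 - 4*j)
B(q) - S = (1 - 4*47) - 1*442 = (1 - 188) - 442 = -187 - 442 = -629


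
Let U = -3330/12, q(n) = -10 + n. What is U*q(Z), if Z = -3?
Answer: 7215/2 ≈ 3607.5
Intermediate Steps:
U = -555/2 (U = -3330/12 = -333*5/6 = -555/2 ≈ -277.50)
U*q(Z) = -555*(-10 - 3)/2 = -555/2*(-13) = 7215/2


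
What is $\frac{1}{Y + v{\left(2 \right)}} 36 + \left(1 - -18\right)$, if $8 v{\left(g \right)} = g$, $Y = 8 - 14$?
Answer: $\frac{293}{23} \approx 12.739$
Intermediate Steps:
$Y = -6$
$v{\left(g \right)} = \frac{g}{8}$
$\frac{1}{Y + v{\left(2 \right)}} 36 + \left(1 - -18\right) = \frac{1}{-6 + \frac{1}{8} \cdot 2} \cdot 36 + \left(1 - -18\right) = \frac{1}{-6 + \frac{1}{4}} \cdot 36 + \left(1 + 18\right) = \frac{1}{- \frac{23}{4}} \cdot 36 + 19 = \left(- \frac{4}{23}\right) 36 + 19 = - \frac{144}{23} + 19 = \frac{293}{23}$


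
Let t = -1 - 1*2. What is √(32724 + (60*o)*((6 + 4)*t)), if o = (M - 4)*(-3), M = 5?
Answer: 6*√1059 ≈ 195.25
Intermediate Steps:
t = -3 (t = -1 - 2 = -3)
o = -3 (o = (5 - 4)*(-3) = 1*(-3) = -3)
√(32724 + (60*o)*((6 + 4)*t)) = √(32724 + (60*(-3))*((6 + 4)*(-3))) = √(32724 - 1800*(-3)) = √(32724 - 180*(-30)) = √(32724 + 5400) = √38124 = 6*√1059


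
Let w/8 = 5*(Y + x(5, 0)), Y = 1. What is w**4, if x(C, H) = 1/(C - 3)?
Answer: 12960000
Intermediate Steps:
x(C, H) = 1/(-3 + C)
w = 60 (w = 8*(5*(1 + 1/(-3 + 5))) = 8*(5*(1 + 1/2)) = 8*(5*(3/2)) = 8*(15/2) = 60)
w**4 = 60**4 = 12960000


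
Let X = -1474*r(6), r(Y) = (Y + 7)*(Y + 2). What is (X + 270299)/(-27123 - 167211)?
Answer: -39001/64778 ≈ -0.60207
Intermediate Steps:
r(Y) = (2 + Y)*(7 + Y) (r(Y) = (7 + Y)*(2 + Y) = (2 + Y)*(7 + Y))
X = -153296 (X = -1474*(14 + 6² + 9*6) = -1474*(14 + 36 + 54) = -1474*104 = -153296)
(X + 270299)/(-27123 - 167211) = (-153296 + 270299)/(-27123 - 167211) = 117003/(-194334) = 117003*(-1/194334) = -39001/64778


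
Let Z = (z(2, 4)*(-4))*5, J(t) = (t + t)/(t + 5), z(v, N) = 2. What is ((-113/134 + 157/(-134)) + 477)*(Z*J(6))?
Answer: -15275520/737 ≈ -20727.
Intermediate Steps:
J(t) = 2*t/(5 + t) (J(t) = (2*t)/(5 + t) = 2*t/(5 + t))
Z = -40 (Z = (2*(-4))*5 = -8*5 = -40)
((-113/134 + 157/(-134)) + 477)*(Z*J(6)) = ((-113/134 + 157/(-134)) + 477)*(-80*6/(5 + 6)) = ((-113*1/134 + 157*(-1/134)) + 477)*(-80*6/11) = ((-113/134 - 157/134) + 477)*(-80*6/11) = (-135/67 + 477)*(-40*12/11) = (31824/67)*(-480/11) = -15275520/737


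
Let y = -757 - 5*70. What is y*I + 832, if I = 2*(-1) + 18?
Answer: -16880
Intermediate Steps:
y = -1107 (y = -757 - 1*350 = -757 - 350 = -1107)
I = 16 (I = -2 + 18 = 16)
y*I + 832 = -1107*16 + 832 = -17712 + 832 = -16880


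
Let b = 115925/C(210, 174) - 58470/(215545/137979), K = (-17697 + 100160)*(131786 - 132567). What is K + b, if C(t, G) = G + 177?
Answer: -975068947890878/15131259 ≈ -6.4441e+7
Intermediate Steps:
C(t, G) = 177 + G
K = -64403603 (K = 82463*(-781) = -64403603)
b = -561350364701/15131259 (b = 115925/(177 + 174) - 58470/(215545/137979) = 115925/351 - 58470/(215545*(1/137979)) = 115925*(1/351) - 58470/215545/137979 = 115925/351 - 58470*137979/215545 = 115925/351 - 1613526426/43109 = -561350364701/15131259 ≈ -37099.)
K + b = -64403603 - 561350364701/15131259 = -975068947890878/15131259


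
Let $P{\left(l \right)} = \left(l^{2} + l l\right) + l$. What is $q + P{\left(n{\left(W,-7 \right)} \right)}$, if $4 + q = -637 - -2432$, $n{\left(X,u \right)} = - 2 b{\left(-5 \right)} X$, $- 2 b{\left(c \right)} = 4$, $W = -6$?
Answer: $2919$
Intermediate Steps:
$b{\left(c \right)} = -2$ ($b{\left(c \right)} = \left(- \frac{1}{2}\right) 4 = -2$)
$n{\left(X,u \right)} = 4 X$ ($n{\left(X,u \right)} = \left(-2\right) \left(-2\right) X = 4 X$)
$P{\left(l \right)} = l + 2 l^{2}$ ($P{\left(l \right)} = \left(l^{2} + l^{2}\right) + l = 2 l^{2} + l = l + 2 l^{2}$)
$q = 1791$ ($q = -4 - -1795 = -4 + \left(-637 + 2432\right) = -4 + 1795 = 1791$)
$q + P{\left(n{\left(W,-7 \right)} \right)} = 1791 + 4 \left(-6\right) \left(1 + 2 \cdot 4 \left(-6\right)\right) = 1791 - 24 \left(1 + 2 \left(-24\right)\right) = 1791 - 24 \left(1 - 48\right) = 1791 - -1128 = 1791 + 1128 = 2919$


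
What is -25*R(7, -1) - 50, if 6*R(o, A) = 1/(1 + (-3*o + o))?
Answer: -3875/78 ≈ -49.680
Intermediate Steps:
R(o, A) = 1/(6*(1 - 2*o)) (R(o, A) = 1/(6*(1 + (-3*o + o))) = 1/(6*(1 - 2*o)))
-25*R(7, -1) - 50 = -(-25)/(-6 + 12*7) - 50 = -(-25)/(-6 + 84) - 50 = -(-25)/78 - 50 = -25*(-1/78) - 50 = 25/78 - 50 = -3875/78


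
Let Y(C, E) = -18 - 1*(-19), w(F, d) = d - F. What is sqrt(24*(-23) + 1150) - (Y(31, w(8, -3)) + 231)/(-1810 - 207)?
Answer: 232/2017 + sqrt(598) ≈ 24.569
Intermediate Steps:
Y(C, E) = 1 (Y(C, E) = -18 + 19 = 1)
sqrt(24*(-23) + 1150) - (Y(31, w(8, -3)) + 231)/(-1810 - 207) = sqrt(24*(-23) + 1150) - (1 + 231)/(-1810 - 207) = sqrt(-552 + 1150) - 232/(-2017) = sqrt(598) - 232*(-1)/2017 = sqrt(598) - 1*(-232/2017) = sqrt(598) + 232/2017 = 232/2017 + sqrt(598)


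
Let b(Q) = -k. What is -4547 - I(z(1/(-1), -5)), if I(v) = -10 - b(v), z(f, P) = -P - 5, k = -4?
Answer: -4533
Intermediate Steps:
z(f, P) = -5 - P
b(Q) = 4 (b(Q) = -1*(-4) = 4)
I(v) = -14 (I(v) = -10 - 1*4 = -10 - 4 = -14)
-4547 - I(z(1/(-1), -5)) = -4547 - 1*(-14) = -4547 + 14 = -4533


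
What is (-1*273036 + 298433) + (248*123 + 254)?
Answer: 56155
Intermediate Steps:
(-1*273036 + 298433) + (248*123 + 254) = (-273036 + 298433) + (30504 + 254) = 25397 + 30758 = 56155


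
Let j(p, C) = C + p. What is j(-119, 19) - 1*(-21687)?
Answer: 21587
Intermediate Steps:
j(-119, 19) - 1*(-21687) = (19 - 119) - 1*(-21687) = -100 + 21687 = 21587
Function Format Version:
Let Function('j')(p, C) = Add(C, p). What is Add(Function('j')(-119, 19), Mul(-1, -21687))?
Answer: 21587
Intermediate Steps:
Add(Function('j')(-119, 19), Mul(-1, -21687)) = Add(Add(19, -119), Mul(-1, -21687)) = Add(-100, 21687) = 21587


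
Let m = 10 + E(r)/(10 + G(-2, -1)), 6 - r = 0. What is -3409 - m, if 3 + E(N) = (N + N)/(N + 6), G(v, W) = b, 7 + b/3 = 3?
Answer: -3420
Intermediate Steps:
b = -12 (b = -21 + 3*3 = -21 + 9 = -12)
G(v, W) = -12
r = 6 (r = 6 - 1*0 = 6 + 0 = 6)
E(N) = -3 + 2*N/(6 + N) (E(N) = -3 + (N + N)/(N + 6) = -3 + (2*N)/(6 + N) = -3 + 2*N/(6 + N))
m = 11 (m = 10 + ((-18 - 1*6)/(6 + 6))/(10 - 12) = 10 + ((-18 - 6)/12)/(-2) = 10 - (-24)/24 = 10 - ½*(-2) = 10 + 1 = 11)
-3409 - m = -3409 - 1*11 = -3409 - 11 = -3420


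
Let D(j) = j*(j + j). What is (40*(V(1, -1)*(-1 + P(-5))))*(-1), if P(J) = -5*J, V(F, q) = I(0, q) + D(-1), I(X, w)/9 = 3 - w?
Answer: -36480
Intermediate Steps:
I(X, w) = 27 - 9*w (I(X, w) = 9*(3 - w) = 27 - 9*w)
D(j) = 2*j² (D(j) = j*(2*j) = 2*j²)
V(F, q) = 29 - 9*q (V(F, q) = (27 - 9*q) + 2*(-1)² = (27 - 9*q) + 2*1 = (27 - 9*q) + 2 = 29 - 9*q)
(40*(V(1, -1)*(-1 + P(-5))))*(-1) = (40*((29 - 9*(-1))*(-1 - 5*(-5))))*(-1) = (40*((29 + 9)*(-1 + 25)))*(-1) = (40*(38*24))*(-1) = (40*912)*(-1) = 36480*(-1) = -36480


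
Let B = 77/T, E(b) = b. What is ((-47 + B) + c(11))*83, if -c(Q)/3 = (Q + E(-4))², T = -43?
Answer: -698777/43 ≈ -16251.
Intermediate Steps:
B = -77/43 (B = 77/(-43) = 77*(-1/43) = -77/43 ≈ -1.7907)
c(Q) = -3*(-4 + Q)² (c(Q) = -3*(Q - 4)² = -3*(-4 + Q)²)
((-47 + B) + c(11))*83 = ((-47 - 77/43) - 3*(-4 + 11)²)*83 = (-2098/43 - 3*7²)*83 = (-2098/43 - 3*49)*83 = (-2098/43 - 147)*83 = -8419/43*83 = -698777/43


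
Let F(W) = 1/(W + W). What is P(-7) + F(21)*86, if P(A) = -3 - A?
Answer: 127/21 ≈ 6.0476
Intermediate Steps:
F(W) = 1/(2*W)
P(-7) + F(21)*86 = (-3 - 1*(-7)) + ((1/2)/21)*86 = (-3 + 7) + ((1/2)*(1/21))*86 = 4 + (1/42)*86 = 4 + 43/21 = 127/21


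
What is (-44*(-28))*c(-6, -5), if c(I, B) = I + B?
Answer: -13552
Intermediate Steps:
c(I, B) = B + I
(-44*(-28))*c(-6, -5) = (-44*(-28))*(-5 - 6) = 1232*(-11) = -13552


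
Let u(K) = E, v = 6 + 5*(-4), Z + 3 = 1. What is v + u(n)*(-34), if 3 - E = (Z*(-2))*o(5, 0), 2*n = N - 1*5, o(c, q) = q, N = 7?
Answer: -116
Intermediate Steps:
Z = -2 (Z = -3 + 1 = -2)
v = -14 (v = 6 - 20 = -14)
n = 1 (n = (7 - 1*5)/2 = (7 - 5)/2 = (½)*2 = 1)
E = 3 (E = 3 - (-2*(-2))*0 = 3 - 4*0 = 3 - 1*0 = 3 + 0 = 3)
u(K) = 3
v + u(n)*(-34) = -14 + 3*(-34) = -14 - 102 = -116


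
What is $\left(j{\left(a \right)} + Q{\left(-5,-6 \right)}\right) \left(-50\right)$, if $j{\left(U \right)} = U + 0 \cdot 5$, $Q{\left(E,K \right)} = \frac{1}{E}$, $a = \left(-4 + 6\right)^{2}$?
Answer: $-190$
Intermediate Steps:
$a = 4$ ($a = 2^{2} = 4$)
$j{\left(U \right)} = U$ ($j{\left(U \right)} = U + 0 = U$)
$\left(j{\left(a \right)} + Q{\left(-5,-6 \right)}\right) \left(-50\right) = \left(4 + \frac{1}{-5}\right) \left(-50\right) = \left(4 - \frac{1}{5}\right) \left(-50\right) = \frac{19}{5} \left(-50\right) = -190$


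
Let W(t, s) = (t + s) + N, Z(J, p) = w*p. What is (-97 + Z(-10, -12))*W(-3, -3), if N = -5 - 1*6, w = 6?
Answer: 2873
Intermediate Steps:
Z(J, p) = 6*p
N = -11 (N = -5 - 6 = -11)
W(t, s) = -11 + s + t (W(t, s) = (t + s) - 11 = (s + t) - 11 = -11 + s + t)
(-97 + Z(-10, -12))*W(-3, -3) = (-97 + 6*(-12))*(-11 - 3 - 3) = (-97 - 72)*(-17) = -169*(-17) = 2873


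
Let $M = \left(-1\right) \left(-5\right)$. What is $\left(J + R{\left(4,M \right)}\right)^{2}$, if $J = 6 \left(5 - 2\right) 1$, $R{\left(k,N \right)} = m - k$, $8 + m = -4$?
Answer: $4$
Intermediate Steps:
$M = 5$
$m = -12$ ($m = -8 - 4 = -12$)
$R{\left(k,N \right)} = -12 - k$
$J = 18$ ($J = 6 \cdot 3 \cdot 1 = 18 \cdot 1 = 18$)
$\left(J + R{\left(4,M \right)}\right)^{2} = \left(18 - 16\right)^{2} = 2^{2} = 4$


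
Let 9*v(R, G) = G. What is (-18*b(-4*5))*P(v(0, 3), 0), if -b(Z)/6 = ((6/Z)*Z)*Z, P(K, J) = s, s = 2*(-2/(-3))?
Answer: -17280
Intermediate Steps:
v(R, G) = G/9
s = 4/3 (s = 2*(-2*(-1/3)) = 2*(2/3) = 4/3 ≈ 1.3333)
P(K, J) = 4/3
b(Z) = -36*Z (b(Z) = -6*(6/Z)*Z*Z = -36*Z)
(-18*b(-4*5))*P(v(0, 3), 0) = -(-648)*(-4*5)*(4/3) = -(-648)*(-20)*(4/3) = -18*720*(4/3) = -12960*4/3 = -17280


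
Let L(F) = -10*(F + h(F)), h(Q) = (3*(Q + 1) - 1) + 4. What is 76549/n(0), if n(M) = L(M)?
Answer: -76549/60 ≈ -1275.8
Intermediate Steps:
h(Q) = 6 + 3*Q (h(Q) = (3*(1 + Q) - 1) + 4 = ((3 + 3*Q) - 1) + 4 = (2 + 3*Q) + 4 = 6 + 3*Q)
L(F) = -60 - 40*F (L(F) = -10*(F + (6 + 3*F)) = -10*(6 + 4*F) = -60 - 40*F)
n(M) = -60 - 40*M
76549/n(0) = 76549/(-60 - 40*0) = 76549/(-60 + 0) = 76549/(-60) = 76549*(-1/60) = -76549/60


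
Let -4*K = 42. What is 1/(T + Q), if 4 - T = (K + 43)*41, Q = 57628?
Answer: 2/112599 ≈ 1.7762e-5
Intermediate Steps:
K = -21/2 (K = -¼*42 = -21/2 ≈ -10.500)
T = -2657/2 (T = 4 - (-21/2 + 43)*41 = 4 - 65*41/2 = 4 - 1*2665/2 = 4 - 2665/2 = -2657/2 ≈ -1328.5)
1/(T + Q) = 1/(-2657/2 + 57628) = 1/(112599/2) = 2/112599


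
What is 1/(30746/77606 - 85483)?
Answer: -38803/3316981476 ≈ -1.1698e-5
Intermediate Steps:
1/(30746/77606 - 85483) = 1/(30746*(1/77606) - 85483) = 1/(15373/38803 - 85483) = 1/(-3316981476/38803) = -38803/3316981476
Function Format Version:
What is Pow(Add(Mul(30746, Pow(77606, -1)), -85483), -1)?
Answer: Rational(-38803, 3316981476) ≈ -1.1698e-5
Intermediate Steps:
Pow(Add(Mul(30746, Pow(77606, -1)), -85483), -1) = Pow(Add(Mul(30746, Rational(1, 77606)), -85483), -1) = Pow(Add(Rational(15373, 38803), -85483), -1) = Pow(Rational(-3316981476, 38803), -1) = Rational(-38803, 3316981476)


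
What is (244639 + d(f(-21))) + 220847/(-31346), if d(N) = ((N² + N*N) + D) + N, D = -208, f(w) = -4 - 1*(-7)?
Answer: 7662371545/31346 ≈ 2.4445e+5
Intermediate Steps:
f(w) = 3 (f(w) = -4 + 7 = 3)
d(N) = -208 + N + 2*N² (d(N) = ((N² + N*N) - 208) + N = ((N² + N²) - 208) + N = (2*N² - 208) + N = (-208 + 2*N²) + N = -208 + N + 2*N²)
(244639 + d(f(-21))) + 220847/(-31346) = (244639 + (-208 + 3 + 2*3²)) + 220847/(-31346) = (244639 + (-208 + 3 + 2*9)) + 220847*(-1/31346) = (244639 + (-208 + 3 + 18)) - 220847/31346 = (244639 - 187) - 220847/31346 = 244452 - 220847/31346 = 7662371545/31346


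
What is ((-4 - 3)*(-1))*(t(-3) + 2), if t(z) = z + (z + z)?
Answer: -49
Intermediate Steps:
t(z) = 3*z (t(z) = z + 2*z = 3*z)
((-4 - 3)*(-1))*(t(-3) + 2) = ((-4 - 3)*(-1))*(3*(-3) + 2) = (-7*(-1))*(-9 + 2) = 7*(-7) = -49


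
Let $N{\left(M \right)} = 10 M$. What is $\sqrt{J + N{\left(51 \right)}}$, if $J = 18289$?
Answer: $\sqrt{18799} \approx 137.11$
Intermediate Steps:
$\sqrt{J + N{\left(51 \right)}} = \sqrt{18289 + 10 \cdot 51} = \sqrt{18289 + 510} = \sqrt{18799}$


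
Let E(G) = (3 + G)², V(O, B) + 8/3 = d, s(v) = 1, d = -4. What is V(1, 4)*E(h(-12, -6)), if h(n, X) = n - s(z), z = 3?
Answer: -2000/3 ≈ -666.67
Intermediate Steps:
V(O, B) = -20/3 (V(O, B) = -8/3 - 4 = -20/3)
h(n, X) = -1 + n (h(n, X) = n - 1*1 = n - 1 = -1 + n)
V(1, 4)*E(h(-12, -6)) = -20*(3 + (-1 - 12))²/3 = -20*(3 - 13)²/3 = -20/3*(-10)² = -20/3*100 = -2000/3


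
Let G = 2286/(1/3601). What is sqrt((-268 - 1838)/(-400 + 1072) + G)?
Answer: 39*sqrt(4243127)/28 ≈ 2869.1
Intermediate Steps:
G = 8231886 (G = 2286/(1/3601) = 2286*3601 = 8231886)
sqrt((-268 - 1838)/(-400 + 1072) + G) = sqrt((-268 - 1838)/(-400 + 1072) + 8231886) = sqrt(-2106/672 + 8231886) = sqrt(-2106*1/672 + 8231886) = sqrt(-351/112 + 8231886) = sqrt(921970881/112) = 39*sqrt(4243127)/28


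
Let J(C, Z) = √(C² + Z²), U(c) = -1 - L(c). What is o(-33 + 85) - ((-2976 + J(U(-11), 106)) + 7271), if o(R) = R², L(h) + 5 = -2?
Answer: -1591 - 2*√2818 ≈ -1697.2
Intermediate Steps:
L(h) = -7 (L(h) = -5 - 2 = -7)
U(c) = 6 (U(c) = -1 - 1*(-7) = -1 + 7 = 6)
o(-33 + 85) - ((-2976 + J(U(-11), 106)) + 7271) = (-33 + 85)² - ((-2976 + √(6² + 106²)) + 7271) = 52² - ((-2976 + √(36 + 11236)) + 7271) = 2704 - ((-2976 + √11272) + 7271) = 2704 - ((-2976 + 2*√2818) + 7271) = 2704 - (4295 + 2*√2818) = 2704 + (-4295 - 2*√2818) = -1591 - 2*√2818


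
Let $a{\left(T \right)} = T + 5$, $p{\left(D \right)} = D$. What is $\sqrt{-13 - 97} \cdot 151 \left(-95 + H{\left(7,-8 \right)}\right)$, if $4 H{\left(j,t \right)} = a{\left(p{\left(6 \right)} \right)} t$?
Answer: $- 17667 i \sqrt{110} \approx - 1.8529 \cdot 10^{5} i$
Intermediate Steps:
$a{\left(T \right)} = 5 + T$
$H{\left(j,t \right)} = \frac{11 t}{4}$ ($H{\left(j,t \right)} = \frac{\left(5 + 6\right) t}{4} = \frac{11 t}{4}$)
$\sqrt{-13 - 97} \cdot 151 \left(-95 + H{\left(7,-8 \right)}\right) = \sqrt{-13 - 97} \cdot 151 \left(-95 + \frac{11}{4} \left(-8\right)\right) = \sqrt{-110} \cdot 151 \left(-95 - 22\right) = i \sqrt{110} \cdot 151 \left(-117\right) = 151 i \sqrt{110} \left(-117\right) = - 17667 i \sqrt{110}$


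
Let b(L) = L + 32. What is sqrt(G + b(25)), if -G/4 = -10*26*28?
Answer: sqrt(29177) ≈ 170.81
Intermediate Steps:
G = 29120 (G = -4*(-10*26)*28 = -(-1040)*28 = -4*(-7280) = 29120)
b(L) = 32 + L
sqrt(G + b(25)) = sqrt(29120 + (32 + 25)) = sqrt(29120 + 57) = sqrt(29177)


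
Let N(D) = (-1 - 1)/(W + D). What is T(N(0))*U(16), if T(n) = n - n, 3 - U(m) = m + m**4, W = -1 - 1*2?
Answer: 0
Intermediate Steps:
W = -3 (W = -1 - 2 = -3)
N(D) = -2/(-3 + D) (N(D) = (-1 - 1)/(-3 + D) = -2/(-3 + D))
U(m) = 3 - m - m**4 (U(m) = 3 - (m + m**4) = 3 + (-m - m**4) = 3 - m - m**4)
T(n) = 0
T(N(0))*U(16) = 0*(3 - 1*16 - 1*16**4) = 0*(3 - 16 - 1*65536) = 0*(3 - 16 - 65536) = 0*(-65549) = 0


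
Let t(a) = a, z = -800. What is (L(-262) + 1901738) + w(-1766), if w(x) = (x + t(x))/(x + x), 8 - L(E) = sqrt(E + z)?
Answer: 1901747 - 3*I*sqrt(118) ≈ 1.9017e+6 - 32.588*I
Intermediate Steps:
L(E) = 8 - sqrt(-800 + E) (L(E) = 8 - sqrt(E - 800) = 8 - sqrt(-800 + E))
w(x) = 1 (w(x) = (x + x)/(x + x) = (2*x)/((2*x)) = (2*x)*(1/(2*x)) = 1)
(L(-262) + 1901738) + w(-1766) = ((8 - sqrt(-800 - 262)) + 1901738) + 1 = ((8 - sqrt(-1062)) + 1901738) + 1 = ((8 - 3*I*sqrt(118)) + 1901738) + 1 = (1901746 - 3*I*sqrt(118)) + 1 = 1901747 - 3*I*sqrt(118)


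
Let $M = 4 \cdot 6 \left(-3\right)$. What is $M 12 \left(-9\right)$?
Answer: $7776$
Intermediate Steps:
$M = -72$ ($M = 24 \left(-3\right) = -72$)
$M 12 \left(-9\right) = \left(-72\right) 12 \left(-9\right) = \left(-864\right) \left(-9\right) = 7776$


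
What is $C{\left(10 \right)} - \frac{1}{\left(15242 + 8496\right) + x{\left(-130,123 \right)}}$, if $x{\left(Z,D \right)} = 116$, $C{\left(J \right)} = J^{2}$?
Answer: $\frac{2385399}{23854} \approx 100.0$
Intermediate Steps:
$C{\left(10 \right)} - \frac{1}{\left(15242 + 8496\right) + x{\left(-130,123 \right)}} = 10^{2} - \frac{1}{\left(15242 + 8496\right) + 116} = 100 - \frac{1}{23738 + 116} = 100 - \frac{1}{23854} = \frac{2385399}{23854}$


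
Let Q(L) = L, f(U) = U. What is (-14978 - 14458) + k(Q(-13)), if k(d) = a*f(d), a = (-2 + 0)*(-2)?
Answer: -29488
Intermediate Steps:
a = 4 (a = -2*(-2) = 4)
k(d) = 4*d
(-14978 - 14458) + k(Q(-13)) = (-14978 - 14458) + 4*(-13) = -29436 - 52 = -29488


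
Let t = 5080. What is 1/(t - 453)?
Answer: 1/4627 ≈ 0.00021612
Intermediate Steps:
1/(t - 453) = 1/(5080 - 453) = 1/4627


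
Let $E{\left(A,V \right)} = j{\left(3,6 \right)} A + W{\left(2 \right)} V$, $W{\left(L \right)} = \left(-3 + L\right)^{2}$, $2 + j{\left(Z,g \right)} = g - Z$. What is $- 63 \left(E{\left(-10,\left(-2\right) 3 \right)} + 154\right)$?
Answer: $-8694$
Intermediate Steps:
$j{\left(Z,g \right)} = -2 + g - Z$ ($j{\left(Z,g \right)} = -2 - \left(Z - g\right) = -2 + g - Z$)
$E{\left(A,V \right)} = A + V$ ($E{\left(A,V \right)} = \left(-2 + 6 - 3\right) A + \left(-3 + 2\right)^{2} V = \left(-2 + 6 - 3\right) A + \left(-1\right)^{2} V = 1 A + 1 V = A + V$)
$- 63 \left(E{\left(-10,\left(-2\right) 3 \right)} + 154\right) = - 63 \left(\left(-10 - 6\right) + 154\right) = - 63 \left(-16 + 154\right) = \left(-63\right) 138 = -8694$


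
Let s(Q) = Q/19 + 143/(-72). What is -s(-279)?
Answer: 22805/1368 ≈ 16.670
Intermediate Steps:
s(Q) = -143/72 + Q/19 (s(Q) = Q*(1/19) + 143*(-1/72) = Q/19 - 143/72 = -143/72 + Q/19)
-s(-279) = -(-143/72 + (1/19)*(-279)) = -(-143/72 - 279/19) = -1*(-22805/1368) = 22805/1368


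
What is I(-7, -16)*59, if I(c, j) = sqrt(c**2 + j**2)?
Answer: 59*sqrt(305) ≈ 1030.4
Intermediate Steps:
I(-7, -16)*59 = sqrt((-7)**2 + (-16)**2)*59 = sqrt(49 + 256)*59 = sqrt(305)*59 = 59*sqrt(305)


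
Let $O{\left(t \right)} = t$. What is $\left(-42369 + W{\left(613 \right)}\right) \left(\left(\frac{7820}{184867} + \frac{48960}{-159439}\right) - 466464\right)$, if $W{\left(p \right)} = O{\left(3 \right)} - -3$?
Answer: $\frac{582450525956425363236}{29475009613} \approx 1.9761 \cdot 10^{10}$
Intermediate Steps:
$W{\left(p \right)} = 6$ ($W{\left(p \right)} = 3 - -3 = 3 + 3 = 6$)
$\left(-42369 + W{\left(613 \right)}\right) \left(\left(\frac{7820}{184867} + \frac{48960}{-159439}\right) - 466464\right) = \left(-42369 + 6\right) \left(\left(\frac{7820}{184867} + \frac{48960}{-159439}\right) - 466464\right) = - 42363 \left(\left(7820 \cdot \frac{1}{184867} + 48960 \left(- \frac{1}{159439}\right)\right) - 466464\right) = - 42363 \left(\left(\frac{7820}{184867} - \frac{48960}{159439}\right) - 466464\right) = - 42363 \left(- \frac{7804275340}{29475009613} - 466464\right) = \left(-42363\right) \left(- \frac{13749038688393772}{29475009613}\right) = \frac{582450525956425363236}{29475009613}$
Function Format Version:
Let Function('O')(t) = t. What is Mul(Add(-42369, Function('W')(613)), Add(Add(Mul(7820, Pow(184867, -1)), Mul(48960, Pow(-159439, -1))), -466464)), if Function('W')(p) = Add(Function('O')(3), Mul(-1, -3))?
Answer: Rational(582450525956425363236, 29475009613) ≈ 1.9761e+10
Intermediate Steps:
Function('W')(p) = 6 (Function('W')(p) = Add(3, Mul(-1, -3)) = Add(3, 3) = 6)
Mul(Add(-42369, Function('W')(613)), Add(Add(Mul(7820, Pow(184867, -1)), Mul(48960, Pow(-159439, -1))), -466464)) = Mul(Add(-42369, 6), Add(Add(Mul(7820, Pow(184867, -1)), Mul(48960, Pow(-159439, -1))), -466464)) = Mul(-42363, Add(Add(Mul(7820, Rational(1, 184867)), Mul(48960, Rational(-1, 159439))), -466464)) = Mul(-42363, Add(Add(Rational(7820, 184867), Rational(-48960, 159439)), -466464)) = Mul(-42363, Add(Rational(-7804275340, 29475009613), -466464)) = Mul(-42363, Rational(-13749038688393772, 29475009613)) = Rational(582450525956425363236, 29475009613)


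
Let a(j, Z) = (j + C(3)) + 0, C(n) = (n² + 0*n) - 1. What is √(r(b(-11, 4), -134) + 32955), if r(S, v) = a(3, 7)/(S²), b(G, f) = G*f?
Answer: 7*√1302059/44 ≈ 181.54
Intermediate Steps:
C(n) = -1 + n² (C(n) = (n² + 0) - 1 = n² - 1 = -1 + n²)
a(j, Z) = 8 + j (a(j, Z) = (j + (-1 + 3²)) + 0 = (j + (-1 + 9)) + 0 = (j + 8) + 0 = (8 + j) + 0 = 8 + j)
r(S, v) = 11/S² (r(S, v) = (8 + 3)/(S²) = 11/S²)
√(r(b(-11, 4), -134) + 32955) = √(11/(-11*4)² + 32955) = √(11/(-44)² + 32955) = √(11*(1/1936) + 32955) = √(1/176 + 32955) = √(5800081/176) = 7*√1302059/44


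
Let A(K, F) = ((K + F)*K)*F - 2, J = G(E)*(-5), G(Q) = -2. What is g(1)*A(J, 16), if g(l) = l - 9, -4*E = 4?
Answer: -33264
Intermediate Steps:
E = -1 (E = -¼*4 = -1)
g(l) = -9 + l
J = 10 (J = -2*(-5) = 10)
A(K, F) = -2 + F*K*(F + K) (A(K, F) = ((F + K)*K)*F - 2 = (K*(F + K))*F - 2 = F*K*(F + K) - 2 = -2 + F*K*(F + K))
g(1)*A(J, 16) = (-9 + 1)*(-2 + 16*10² + 10*16²) = -8*(-2 + 16*100 + 10*256) = -8*(-2 + 1600 + 2560) = -8*4158 = -33264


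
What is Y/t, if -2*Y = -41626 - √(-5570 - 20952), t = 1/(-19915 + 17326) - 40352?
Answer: -53884857/104471329 - 2589*I*√26522/208942658 ≈ -0.51579 - 0.0020179*I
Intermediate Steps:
t = -104471329/2589 (t = 1/(-2589) - 40352 = -1/2589 - 40352 = -104471329/2589 ≈ -40352.)
Y = 20813 + I*√26522/2 (Y = -(-41626 - √(-5570 - 20952))/2 = -(-41626 - √(-26522))/2 = -(-41626 - I*√26522)/2 = 20813 + I*√26522/2 ≈ 20813.0 + 81.428*I)
Y/t = (20813 + I*√26522/2)/(-104471329/2589) = (20813 + I*√26522/2)*(-2589/104471329) = -53884857/104471329 - 2589*I*√26522/208942658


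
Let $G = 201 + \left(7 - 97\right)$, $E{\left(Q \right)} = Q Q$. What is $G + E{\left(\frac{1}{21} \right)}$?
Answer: $\frac{48952}{441} \approx 111.0$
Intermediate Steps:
$E{\left(Q \right)} = Q^{2}$
$G = 111$ ($G = 201 - 90 = 111$)
$G + E{\left(\frac{1}{21} \right)} = 111 + \left(\frac{1}{21}\right)^{2} = 111 + \frac{1}{441} = \frac{48952}{441}$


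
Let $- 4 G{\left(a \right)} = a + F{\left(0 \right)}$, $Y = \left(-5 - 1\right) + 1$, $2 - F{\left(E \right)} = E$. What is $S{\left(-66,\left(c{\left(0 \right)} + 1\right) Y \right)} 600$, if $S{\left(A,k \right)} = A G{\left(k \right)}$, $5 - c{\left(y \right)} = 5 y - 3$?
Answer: $-425700$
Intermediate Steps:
$F{\left(E \right)} = 2 - E$
$c{\left(y \right)} = 8 - 5 y$ ($c{\left(y \right)} = 5 - \left(5 y - 3\right) = 5 - \left(-3 + 5 y\right) = 8 - 5 y$)
$Y = -5$ ($Y = -6 + 1 = -5$)
$G{\left(a \right)} = - \frac{1}{2} - \frac{a}{4}$ ($G{\left(a \right)} = - \frac{a + \left(2 - 0\right)}{4} = - \frac{a + \left(2 + 0\right)}{4} = - \frac{a + 2}{4} = - \frac{2 + a}{4} = - \frac{1}{2} - \frac{a}{4}$)
$S{\left(A,k \right)} = A \left(- \frac{1}{2} - \frac{k}{4}\right)$
$S{\left(-66,\left(c{\left(0 \right)} + 1\right) Y \right)} 600 = \left(- \frac{1}{4}\right) \left(-66\right) \left(2 + \left(\left(8 - 0\right) + 1\right) \left(-5\right)\right) 600 = \left(- \frac{1}{4}\right) \left(-66\right) \left(2 + \left(\left(8 + 0\right) + 1\right) \left(-5\right)\right) 600 = \left(- \frac{1}{4}\right) \left(-66\right) \left(2 + \left(8 + 1\right) \left(-5\right)\right) 600 = \left(- \frac{1}{4}\right) \left(-66\right) \left(2 + 9 \left(-5\right)\right) 600 = \left(- \frac{1}{4}\right) \left(-66\right) \left(2 - 45\right) 600 = \left(- \frac{1}{4}\right) \left(-66\right) \left(-43\right) 600 = \left(- \frac{1419}{2}\right) 600 = -425700$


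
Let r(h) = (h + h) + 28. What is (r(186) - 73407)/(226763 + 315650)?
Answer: -73007/542413 ≈ -0.13460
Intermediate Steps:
r(h) = 28 + 2*h (r(h) = 2*h + 28 = 28 + 2*h)
(r(186) - 73407)/(226763 + 315650) = ((28 + 2*186) - 73407)/(226763 + 315650) = ((28 + 372) - 73407)/542413 = (400 - 73407)*(1/542413) = -73007*1/542413 = -73007/542413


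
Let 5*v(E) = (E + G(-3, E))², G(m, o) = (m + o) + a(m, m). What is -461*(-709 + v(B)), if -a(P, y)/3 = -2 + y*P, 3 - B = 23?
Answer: -254011/5 ≈ -50802.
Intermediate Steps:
B = -20 (B = 3 - 1*23 = 3 - 23 = -20)
a(P, y) = 6 - 3*P*y (a(P, y) = -3*(-2 + y*P) = -3*(-2 + P*y) = 6 - 3*P*y)
G(m, o) = 6 + m + o - 3*m² (G(m, o) = (m + o) + (6 - 3*m*m) = (m + o) + (6 - 3*m²) = 6 + m + o - 3*m²)
v(E) = (-24 + 2*E)²/5 (v(E) = (E + (6 - 3 + E - 3*(-3)²))²/5 = (E + (6 - 3 + E - 3*9))²/5 = (E + (6 - 3 + E - 27))²/5 = (E + (-24 + E))²/5 = (-24 + 2*E)²/5)
-461*(-709 + v(B)) = -461*(-709 + 4*(-12 - 20)²/5) = -461*(-709 + (⅘)*(-32)²) = -461*(-709 + (⅘)*1024) = -461*(-709 + 4096/5) = -461*551/5 = -254011/5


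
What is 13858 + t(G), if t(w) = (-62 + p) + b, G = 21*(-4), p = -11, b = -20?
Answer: 13765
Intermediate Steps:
G = -84
t(w) = -93 (t(w) = (-62 - 11) - 20 = -73 - 20 = -93)
13858 + t(G) = 13858 - 93 = 13765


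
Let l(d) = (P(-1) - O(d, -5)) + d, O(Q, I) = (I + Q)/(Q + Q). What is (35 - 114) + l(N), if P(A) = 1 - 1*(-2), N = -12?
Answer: -2129/24 ≈ -88.708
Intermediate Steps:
O(Q, I) = (I + Q)/(2*Q) (O(Q, I) = (I + Q)/((2*Q)) = (I + Q)*(1/(2*Q)) = (I + Q)/(2*Q))
P(A) = 3 (P(A) = 1 + 2 = 3)
l(d) = 3 + d - (-5 + d)/(2*d) (l(d) = (3 - (-5 + d)/(2*d)) + d = 3 + d - (-5 + d)/(2*d))
(35 - 114) + l(N) = (35 - 114) + (5/2 - 12 + (5/2)/(-12)) = -79 + (5/2 - 12 + (5/2)*(-1/12)) = -79 + (5/2 - 12 - 5/24) = -79 - 233/24 = -2129/24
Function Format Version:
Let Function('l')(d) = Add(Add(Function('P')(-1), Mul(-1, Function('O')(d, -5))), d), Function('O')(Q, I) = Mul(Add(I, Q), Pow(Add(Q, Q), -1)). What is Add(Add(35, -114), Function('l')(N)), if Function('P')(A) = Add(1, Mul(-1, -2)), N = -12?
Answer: Rational(-2129, 24) ≈ -88.708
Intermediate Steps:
Function('O')(Q, I) = Mul(Rational(1, 2), Pow(Q, -1), Add(I, Q)) (Function('O')(Q, I) = Mul(Add(I, Q), Pow(Mul(2, Q), -1)) = Mul(Add(I, Q), Mul(Rational(1, 2), Pow(Q, -1))) = Mul(Rational(1, 2), Pow(Q, -1), Add(I, Q)))
Function('P')(A) = 3 (Function('P')(A) = Add(1, 2) = 3)
Function('l')(d) = Add(3, d, Mul(Rational(-1, 2), Pow(d, -1), Add(-5, d))) (Function('l')(d) = Add(Add(3, Mul(-1, Mul(Rational(1, 2), Pow(d, -1), Add(-5, d)))), d) = Add(Add(3, Mul(Rational(-1, 2), Pow(d, -1), Add(-5, d))), d) = Add(3, d, Mul(Rational(-1, 2), Pow(d, -1), Add(-5, d))))
Add(Add(35, -114), Function('l')(N)) = Add(Add(35, -114), Add(Rational(5, 2), -12, Mul(Rational(5, 2), Pow(-12, -1)))) = Add(-79, Add(Rational(5, 2), -12, Mul(Rational(5, 2), Rational(-1, 12)))) = Add(-79, Add(Rational(5, 2), -12, Rational(-5, 24))) = Add(-79, Rational(-233, 24)) = Rational(-2129, 24)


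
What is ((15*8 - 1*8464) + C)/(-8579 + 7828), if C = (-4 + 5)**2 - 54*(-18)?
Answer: 7371/751 ≈ 9.8149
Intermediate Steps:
C = 973 (C = 1**2 + 972 = 1 + 972 = 973)
((15*8 - 1*8464) + C)/(-8579 + 7828) = ((15*8 - 1*8464) + 973)/(-8579 + 7828) = ((120 - 8464) + 973)/(-751) = (-8344 + 973)*(-1/751) = -7371*(-1/751) = 7371/751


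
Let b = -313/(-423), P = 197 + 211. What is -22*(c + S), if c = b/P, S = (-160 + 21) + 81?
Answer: 110105149/86292 ≈ 1276.0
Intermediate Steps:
P = 408
b = 313/423 (b = -313*(-1/423) = 313/423 ≈ 0.73995)
S = -58 (S = -139 + 81 = -58)
c = 313/172584 (c = (313/423)/408 = (313/423)*(1/408) = 313/172584 ≈ 0.0018136)
-22*(c + S) = -22*(313/172584 - 58) = -22*(-10009559/172584) = 110105149/86292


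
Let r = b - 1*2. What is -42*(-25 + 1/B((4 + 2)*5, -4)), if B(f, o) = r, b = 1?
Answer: 1092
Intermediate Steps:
r = -1 (r = 1 - 1*2 = 1 - 2 = -1)
B(f, o) = -1
-42*(-25 + 1/B((4 + 2)*5, -4)) = -42*(-25 + 1/(-1)) = -42*(-25 - 1) = -42*(-26) = 1092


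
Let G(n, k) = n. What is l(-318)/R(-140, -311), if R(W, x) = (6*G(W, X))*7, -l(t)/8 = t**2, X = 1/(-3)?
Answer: 33708/245 ≈ 137.58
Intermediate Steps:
X = -1/3 (X = 1*(-1/3) = -1/3 ≈ -0.33333)
l(t) = -8*t**2
R(W, x) = 42*W (R(W, x) = (6*W)*7 = 42*W)
l(-318)/R(-140, -311) = (-8*(-318)**2)/((42*(-140))) = -8*101124/(-5880) = -808992*(-1/5880) = 33708/245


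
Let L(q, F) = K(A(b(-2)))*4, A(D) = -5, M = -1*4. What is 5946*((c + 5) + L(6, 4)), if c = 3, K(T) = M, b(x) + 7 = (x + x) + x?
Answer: -47568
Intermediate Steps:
M = -4
b(x) = -7 + 3*x (b(x) = -7 + ((x + x) + x) = -7 + (2*x + x) = -7 + 3*x)
K(T) = -4
L(q, F) = -16 (L(q, F) = -4*4 = -16)
5946*((c + 5) + L(6, 4)) = 5946*((3 + 5) - 16) = 5946*(8 - 16) = 5946*(-8) = -47568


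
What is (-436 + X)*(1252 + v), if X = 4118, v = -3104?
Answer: -6819064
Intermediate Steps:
(-436 + X)*(1252 + v) = (-436 + 4118)*(1252 - 3104) = 3682*(-1852) = -6819064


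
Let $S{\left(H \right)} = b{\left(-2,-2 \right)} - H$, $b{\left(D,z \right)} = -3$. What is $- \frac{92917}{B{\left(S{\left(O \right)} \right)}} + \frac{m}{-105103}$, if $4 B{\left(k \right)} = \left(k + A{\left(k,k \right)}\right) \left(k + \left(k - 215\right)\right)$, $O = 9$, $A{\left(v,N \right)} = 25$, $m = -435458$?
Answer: $\frac{40416389810}{326555021} \approx 123.77$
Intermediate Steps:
$S{\left(H \right)} = -3 - H$
$B{\left(k \right)} = \frac{\left(-215 + 2 k\right) \left(25 + k\right)}{4}$ ($B{\left(k \right)} = \frac{\left(k + 25\right) \left(k + \left(k - 215\right)\right)}{4} = \frac{\left(25 + k\right) \left(k + \left(-215 + k\right)\right)}{4} = \frac{\left(25 + k\right) \left(-215 + 2 k\right)}{4} = \frac{\left(-215 + 2 k\right) \left(25 + k\right)}{4}$)
$- \frac{92917}{B{\left(S{\left(O \right)} \right)}} + \frac{m}{-105103} = - \frac{92917}{- \frac{5375}{4} + \frac{\left(-3 - 9\right)^{2}}{2} - \frac{165 \left(-3 - 9\right)}{4}} - \frac{435458}{-105103} = - \frac{92917}{- \frac{5375}{4} + \frac{\left(-3 - 9\right)^{2}}{2} - \frac{165 \left(-3 - 9\right)}{4}} - - \frac{435458}{105103} = - \frac{92917}{- \frac{5375}{4} + \frac{\left(-12\right)^{2}}{2} - -495} + \frac{435458}{105103} = - \frac{92917}{- \frac{5375}{4} + \frac{1}{2} \cdot 144 + 495} + \frac{435458}{105103} = - \frac{92917}{- \frac{5375}{4} + 72 + 495} + \frac{435458}{105103} = - \frac{92917}{- \frac{3107}{4}} + \frac{435458}{105103} = \left(-92917\right) \left(- \frac{4}{3107}\right) + \frac{435458}{105103} = \frac{371668}{3107} + \frac{435458}{105103} = \frac{40416389810}{326555021}$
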